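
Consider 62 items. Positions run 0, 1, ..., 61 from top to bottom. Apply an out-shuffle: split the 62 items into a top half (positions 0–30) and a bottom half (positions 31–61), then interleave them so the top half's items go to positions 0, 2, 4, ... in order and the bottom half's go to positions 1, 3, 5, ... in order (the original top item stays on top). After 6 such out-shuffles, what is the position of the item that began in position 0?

0

Position 0 is a fixed point of every out-shuffle, so the item never moves.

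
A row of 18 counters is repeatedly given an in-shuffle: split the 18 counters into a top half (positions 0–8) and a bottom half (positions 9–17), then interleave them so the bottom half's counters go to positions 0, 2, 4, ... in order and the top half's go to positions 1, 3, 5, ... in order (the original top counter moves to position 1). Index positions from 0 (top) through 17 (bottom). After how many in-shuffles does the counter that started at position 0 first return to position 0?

18

Follow position 0 under repeated in-shuffles:
0 → 1 → 3 → 7 → 15 → 12 → 6 → 13 → 8 → 17 → 16 → 14 → 10 → 2 → 5 → 11 → 4 → 9 → 0
It first returns after 18 in-shuffles.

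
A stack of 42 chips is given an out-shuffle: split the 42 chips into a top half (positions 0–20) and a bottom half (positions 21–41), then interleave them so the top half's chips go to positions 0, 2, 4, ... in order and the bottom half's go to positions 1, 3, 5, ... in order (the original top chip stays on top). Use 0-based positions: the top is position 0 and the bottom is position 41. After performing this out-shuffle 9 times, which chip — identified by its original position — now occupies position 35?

Work backwards from position 35, undoing one out-shuffle at a time:
35 ← 38 ← 19 ← 30 ← 15 ← 28 ← 14 ← 7 ← 24 ← 12
So the chip now at position 35 started at position 12.

12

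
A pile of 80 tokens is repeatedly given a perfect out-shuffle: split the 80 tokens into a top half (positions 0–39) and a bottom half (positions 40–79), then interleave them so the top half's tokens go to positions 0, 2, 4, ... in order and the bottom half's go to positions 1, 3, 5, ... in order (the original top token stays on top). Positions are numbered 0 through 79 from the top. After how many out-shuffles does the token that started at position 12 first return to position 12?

39

Follow position 12 under repeated out-shuffles:
12 → 24 → 48 → 17 → 34 → 68 → 57 → 35 → ... → 12 (length 39)
It first returns after 39 out-shuffles.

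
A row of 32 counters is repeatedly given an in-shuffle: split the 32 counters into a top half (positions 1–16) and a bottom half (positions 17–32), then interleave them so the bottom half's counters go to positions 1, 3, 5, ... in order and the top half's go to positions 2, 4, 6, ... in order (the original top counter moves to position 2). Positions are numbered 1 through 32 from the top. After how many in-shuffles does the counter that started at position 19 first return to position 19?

Follow position 19 under repeated in-shuffles:
19 → 5 → 10 → 20 → 7 → 14 → 28 → 23 → 13 → 26 → 19
It first returns after 10 in-shuffles.

10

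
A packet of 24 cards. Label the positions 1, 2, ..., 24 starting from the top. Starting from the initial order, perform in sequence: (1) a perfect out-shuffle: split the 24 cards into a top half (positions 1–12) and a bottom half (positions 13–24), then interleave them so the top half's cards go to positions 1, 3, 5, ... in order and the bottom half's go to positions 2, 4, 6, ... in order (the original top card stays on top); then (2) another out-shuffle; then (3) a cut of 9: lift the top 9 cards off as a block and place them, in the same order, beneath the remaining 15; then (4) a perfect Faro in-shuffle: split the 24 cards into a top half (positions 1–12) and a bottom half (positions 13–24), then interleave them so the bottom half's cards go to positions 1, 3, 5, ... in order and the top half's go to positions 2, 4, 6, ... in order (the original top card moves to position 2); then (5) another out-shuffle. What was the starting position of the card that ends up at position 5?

Undo the operations in reverse order, starting from position 5:
  undo op 5 (out-shuffle, from top half): 5 ← 3
  undo op 4 (in-shuffle, from bottom half): 3 ← 14
  undo op 3 (cut 9): 14 ← 23
  undo op 2 (out-shuffle, from top half): 23 ← 12
  undo op 1 (out-shuffle, from bottom half): 12 ← 18
So the card at position 5 came from original position 18.

18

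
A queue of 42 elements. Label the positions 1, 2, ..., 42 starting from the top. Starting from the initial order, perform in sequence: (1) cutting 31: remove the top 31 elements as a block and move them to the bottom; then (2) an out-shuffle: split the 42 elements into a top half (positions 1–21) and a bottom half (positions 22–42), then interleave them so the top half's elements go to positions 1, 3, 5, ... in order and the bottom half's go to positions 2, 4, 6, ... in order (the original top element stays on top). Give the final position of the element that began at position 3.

Track the element from position 3 forward through each operation:
  after op 1 (cut 31): 3 → 14
  after op 2 (out-shuffle): 14 → 27

27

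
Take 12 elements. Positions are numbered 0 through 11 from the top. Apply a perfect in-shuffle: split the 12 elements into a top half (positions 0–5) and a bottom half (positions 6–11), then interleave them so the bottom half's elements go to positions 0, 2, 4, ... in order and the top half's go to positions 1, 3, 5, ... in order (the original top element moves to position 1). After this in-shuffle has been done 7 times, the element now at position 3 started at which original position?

10

Work backwards from position 3, undoing one in-shuffle at a time:
3 ← 1 ← 0 ← 6 ← 9 ← 4 ← 8 ← 10
So the element now at position 3 started at position 10.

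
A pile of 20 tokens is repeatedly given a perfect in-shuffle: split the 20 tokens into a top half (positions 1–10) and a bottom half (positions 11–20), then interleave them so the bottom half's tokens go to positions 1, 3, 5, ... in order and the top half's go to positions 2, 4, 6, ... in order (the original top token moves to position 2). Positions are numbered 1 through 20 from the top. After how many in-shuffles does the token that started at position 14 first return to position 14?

Follow position 14 under repeated in-shuffles:
14 → 7 → 14
It first returns after 2 in-shuffles.

2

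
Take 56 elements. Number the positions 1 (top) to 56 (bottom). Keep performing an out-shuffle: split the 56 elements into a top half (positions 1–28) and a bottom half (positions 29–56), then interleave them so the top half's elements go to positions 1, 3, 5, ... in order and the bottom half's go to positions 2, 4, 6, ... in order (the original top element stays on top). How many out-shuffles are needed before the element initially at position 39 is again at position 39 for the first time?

20

Follow position 39 under repeated out-shuffles:
39 → 22 → 43 → 30 → 4 → 7 → 13 → 25 → 49 → 42 → 28 → 55 → 54 → 52 → 48 → 40 → 24 → 47 → 38 → 20 → 39
It first returns after 20 out-shuffles.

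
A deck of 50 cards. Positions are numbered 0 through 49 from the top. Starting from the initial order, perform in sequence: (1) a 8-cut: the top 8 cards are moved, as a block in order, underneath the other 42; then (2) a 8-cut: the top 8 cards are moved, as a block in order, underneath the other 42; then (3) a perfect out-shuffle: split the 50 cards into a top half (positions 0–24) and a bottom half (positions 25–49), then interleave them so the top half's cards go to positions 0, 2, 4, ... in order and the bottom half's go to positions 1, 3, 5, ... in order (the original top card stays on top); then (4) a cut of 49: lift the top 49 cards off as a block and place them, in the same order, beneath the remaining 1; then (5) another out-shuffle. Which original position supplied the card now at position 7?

4

Undo the operations in reverse order, starting from position 7:
  undo op 5 (out-shuffle, from bottom half): 7 ← 28
  undo op 4 (cut 49): 28 ← 27
  undo op 3 (out-shuffle, from bottom half): 27 ← 38
  undo op 2 (cut 8): 38 ← 46
  undo op 1 (cut 8): 46 ← 4
So the card at position 7 came from original position 4.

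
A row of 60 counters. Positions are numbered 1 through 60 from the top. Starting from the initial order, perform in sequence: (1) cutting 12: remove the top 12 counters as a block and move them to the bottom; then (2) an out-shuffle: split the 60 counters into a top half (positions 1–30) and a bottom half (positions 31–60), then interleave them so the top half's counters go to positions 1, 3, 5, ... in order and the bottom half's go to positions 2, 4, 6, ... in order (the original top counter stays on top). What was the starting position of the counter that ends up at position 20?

52

Undo the operations in reverse order, starting from position 20:
  undo op 2 (out-shuffle, from bottom half): 20 ← 40
  undo op 1 (cut 12): 40 ← 52
So the counter at position 20 came from original position 52.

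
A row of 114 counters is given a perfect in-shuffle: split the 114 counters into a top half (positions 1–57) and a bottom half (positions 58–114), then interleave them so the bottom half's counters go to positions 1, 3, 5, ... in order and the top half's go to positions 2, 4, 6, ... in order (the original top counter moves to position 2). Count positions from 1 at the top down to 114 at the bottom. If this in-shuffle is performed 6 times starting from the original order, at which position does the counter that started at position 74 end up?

21

Track the counter's position through each in-shuffle:
74 → 33 → 66 → 17 → 34 → 68 → 21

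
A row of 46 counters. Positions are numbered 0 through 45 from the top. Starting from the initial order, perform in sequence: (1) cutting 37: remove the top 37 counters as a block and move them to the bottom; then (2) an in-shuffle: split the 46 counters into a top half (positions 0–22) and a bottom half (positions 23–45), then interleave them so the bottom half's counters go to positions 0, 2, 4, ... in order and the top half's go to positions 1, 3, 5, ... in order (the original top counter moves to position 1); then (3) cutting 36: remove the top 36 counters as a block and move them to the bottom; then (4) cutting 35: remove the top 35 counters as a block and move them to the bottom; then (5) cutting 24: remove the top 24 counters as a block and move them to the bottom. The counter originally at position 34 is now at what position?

Track the counter from position 34 forward through each operation:
  after op 1 (cut 37): 34 → 43
  after op 2 (in-shuffle): 43 → 40
  after op 3 (cut 36): 40 → 4
  after op 4 (cut 35): 4 → 15
  after op 5 (cut 24): 15 → 37

37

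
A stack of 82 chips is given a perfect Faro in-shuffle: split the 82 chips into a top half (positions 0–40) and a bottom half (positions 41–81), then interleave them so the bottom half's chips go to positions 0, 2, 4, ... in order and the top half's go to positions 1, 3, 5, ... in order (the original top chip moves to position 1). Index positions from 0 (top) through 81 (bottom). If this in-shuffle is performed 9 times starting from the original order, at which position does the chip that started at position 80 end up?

Track the chip's position through each in-shuffle:
80 → 78 → 74 → 66 → 50 → 18 → 37 → 75 → 68 → 54

54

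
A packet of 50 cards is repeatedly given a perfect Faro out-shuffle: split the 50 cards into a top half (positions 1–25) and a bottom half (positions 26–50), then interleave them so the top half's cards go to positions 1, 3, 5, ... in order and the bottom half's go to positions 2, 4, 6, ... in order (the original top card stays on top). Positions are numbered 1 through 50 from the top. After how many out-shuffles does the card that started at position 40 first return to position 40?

Follow position 40 under repeated out-shuffles:
40 → 30 → 10 → 19 → 37 → 24 → 47 → 44 → ... → 40 (length 21)
It first returns after 21 out-shuffles.

21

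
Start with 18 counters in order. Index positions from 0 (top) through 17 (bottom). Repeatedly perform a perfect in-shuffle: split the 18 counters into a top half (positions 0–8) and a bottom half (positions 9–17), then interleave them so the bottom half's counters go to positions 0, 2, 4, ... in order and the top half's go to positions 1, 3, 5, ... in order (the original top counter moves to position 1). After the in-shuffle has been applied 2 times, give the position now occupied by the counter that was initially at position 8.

16

Track the counter's position through each in-shuffle:
8 → 17 → 16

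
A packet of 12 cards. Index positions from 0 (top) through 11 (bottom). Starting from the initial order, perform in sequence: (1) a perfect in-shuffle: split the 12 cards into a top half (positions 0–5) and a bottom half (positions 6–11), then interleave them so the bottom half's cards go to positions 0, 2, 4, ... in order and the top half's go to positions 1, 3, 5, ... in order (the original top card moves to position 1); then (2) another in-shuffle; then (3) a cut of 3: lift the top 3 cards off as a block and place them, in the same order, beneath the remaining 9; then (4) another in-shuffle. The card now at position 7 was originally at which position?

Undo the operations in reverse order, starting from position 7:
  undo op 4 (in-shuffle, from top half): 7 ← 3
  undo op 3 (cut 3): 3 ← 6
  undo op 2 (in-shuffle, from bottom half): 6 ← 9
  undo op 1 (in-shuffle, from top half): 9 ← 4
So the card at position 7 came from original position 4.

4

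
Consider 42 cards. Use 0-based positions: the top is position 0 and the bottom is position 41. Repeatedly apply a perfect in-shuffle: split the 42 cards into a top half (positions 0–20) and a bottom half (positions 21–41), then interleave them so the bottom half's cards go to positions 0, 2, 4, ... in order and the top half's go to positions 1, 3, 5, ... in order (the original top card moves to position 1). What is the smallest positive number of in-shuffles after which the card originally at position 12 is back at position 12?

14

Follow position 12 under repeated in-shuffles:
12 → 25 → 8 → 17 → 35 → 28 → 14 → 29 → 16 → 33 → 24 → 6 → 13 → 27 → 12
It first returns after 14 in-shuffles.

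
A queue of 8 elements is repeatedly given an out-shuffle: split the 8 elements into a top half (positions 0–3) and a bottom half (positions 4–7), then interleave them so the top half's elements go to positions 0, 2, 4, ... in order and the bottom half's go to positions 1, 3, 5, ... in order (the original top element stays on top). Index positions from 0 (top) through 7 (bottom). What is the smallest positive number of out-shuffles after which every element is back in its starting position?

3

The out-shuffle permutes the 8 positions with cycle lengths [1, 1, 3, 3].
Every element is home exactly when every cycle has completed a whole number of laps, i.e. after lcm(1, 3) = 3 out-shuffles.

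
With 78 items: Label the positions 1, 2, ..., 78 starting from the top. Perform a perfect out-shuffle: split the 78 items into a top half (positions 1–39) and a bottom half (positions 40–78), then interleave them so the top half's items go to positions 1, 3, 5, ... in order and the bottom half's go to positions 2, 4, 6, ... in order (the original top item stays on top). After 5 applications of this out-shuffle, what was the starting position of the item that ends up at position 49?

Work backwards from position 49, undoing one out-shuffle at a time:
49 ← 25 ← 13 ← 7 ← 4 ← 41
So the item now at position 49 started at position 41.

41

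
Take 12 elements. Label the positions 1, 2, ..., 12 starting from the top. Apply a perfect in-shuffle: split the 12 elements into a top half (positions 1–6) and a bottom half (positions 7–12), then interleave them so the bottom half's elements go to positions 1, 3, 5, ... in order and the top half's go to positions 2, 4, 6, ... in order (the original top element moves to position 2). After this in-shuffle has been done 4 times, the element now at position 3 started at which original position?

Work backwards from position 3, undoing one in-shuffle at a time:
3 ← 8 ← 4 ← 2 ← 1
So the element now at position 3 started at position 1.

1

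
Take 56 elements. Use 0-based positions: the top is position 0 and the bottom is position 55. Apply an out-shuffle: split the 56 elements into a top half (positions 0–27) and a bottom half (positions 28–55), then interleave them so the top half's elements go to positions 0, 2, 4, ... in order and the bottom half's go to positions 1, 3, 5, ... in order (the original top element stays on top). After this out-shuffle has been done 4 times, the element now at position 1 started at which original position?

Work backwards from position 1, undoing one out-shuffle at a time:
1 ← 28 ← 14 ← 7 ← 31
So the element now at position 1 started at position 31.

31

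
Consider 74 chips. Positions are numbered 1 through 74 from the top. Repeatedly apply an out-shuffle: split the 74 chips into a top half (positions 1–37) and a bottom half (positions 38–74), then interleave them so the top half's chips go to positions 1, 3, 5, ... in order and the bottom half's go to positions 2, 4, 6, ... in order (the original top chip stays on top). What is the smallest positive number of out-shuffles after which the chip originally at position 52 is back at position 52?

9

Follow position 52 under repeated out-shuffles:
52 → 30 → 59 → 44 → 14 → 27 → 53 → 32 → 63 → 52
It first returns after 9 out-shuffles.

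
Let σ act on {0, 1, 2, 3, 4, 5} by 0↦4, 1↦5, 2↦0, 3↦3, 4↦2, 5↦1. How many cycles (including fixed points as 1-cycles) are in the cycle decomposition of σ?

3

Cycle decomposition: (0 4 2) (1 5) (3).
3 cycles.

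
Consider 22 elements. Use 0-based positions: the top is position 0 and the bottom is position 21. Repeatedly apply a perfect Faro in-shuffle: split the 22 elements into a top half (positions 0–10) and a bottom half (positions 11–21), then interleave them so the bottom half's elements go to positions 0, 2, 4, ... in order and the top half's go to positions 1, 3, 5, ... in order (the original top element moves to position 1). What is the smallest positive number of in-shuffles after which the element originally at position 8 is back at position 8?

Follow position 8 under repeated in-shuffles:
8 → 17 → 12 → 2 → 5 → 11 → 0 → 1 → 3 → 7 → 15 → 8
It first returns after 11 in-shuffles.

11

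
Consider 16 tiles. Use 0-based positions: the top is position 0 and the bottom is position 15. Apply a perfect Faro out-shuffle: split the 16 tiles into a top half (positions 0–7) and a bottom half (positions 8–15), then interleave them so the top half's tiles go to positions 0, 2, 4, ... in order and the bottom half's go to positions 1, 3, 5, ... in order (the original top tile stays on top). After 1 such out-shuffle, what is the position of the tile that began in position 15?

15

Position 15 is a fixed point of every out-shuffle, so the tile never moves.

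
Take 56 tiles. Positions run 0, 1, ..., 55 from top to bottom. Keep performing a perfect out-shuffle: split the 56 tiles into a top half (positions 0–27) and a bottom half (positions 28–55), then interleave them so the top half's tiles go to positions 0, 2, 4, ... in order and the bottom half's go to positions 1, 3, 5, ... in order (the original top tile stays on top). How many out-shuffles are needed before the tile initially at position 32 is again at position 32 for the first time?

20

Follow position 32 under repeated out-shuffles:
32 → 9 → 18 → 36 → 17 → 34 → 13 → 26 → 52 → 49 → 43 → 31 → 7 → 14 → 28 → 1 → 2 → 4 → 8 → 16 → 32
It first returns after 20 out-shuffles.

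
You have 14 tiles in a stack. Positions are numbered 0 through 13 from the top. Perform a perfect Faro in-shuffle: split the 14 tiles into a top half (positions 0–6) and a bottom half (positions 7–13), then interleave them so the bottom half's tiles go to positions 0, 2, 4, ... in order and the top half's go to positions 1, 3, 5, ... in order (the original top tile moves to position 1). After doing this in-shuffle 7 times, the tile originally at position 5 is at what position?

2

Track the tile's position through each in-shuffle:
5 → 11 → 8 → 2 → 5 → 11 → 8 → 2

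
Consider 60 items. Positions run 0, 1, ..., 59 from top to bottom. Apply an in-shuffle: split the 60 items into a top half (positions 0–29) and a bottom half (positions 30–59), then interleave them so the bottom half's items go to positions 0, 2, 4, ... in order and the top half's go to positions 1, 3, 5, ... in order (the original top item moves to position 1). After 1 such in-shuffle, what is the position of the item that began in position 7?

15

Track the item's position through each in-shuffle:
7 → 15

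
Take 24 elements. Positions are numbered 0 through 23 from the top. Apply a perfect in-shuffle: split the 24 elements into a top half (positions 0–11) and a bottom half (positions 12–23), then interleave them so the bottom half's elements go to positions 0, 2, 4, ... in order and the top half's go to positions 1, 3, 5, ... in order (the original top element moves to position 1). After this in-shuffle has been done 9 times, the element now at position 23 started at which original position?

1

Work backwards from position 23, undoing one in-shuffle at a time:
23 ← 11 ← 5 ← 2 ← 13 ← 6 ← 15 ← 7 ← 3 ← 1
So the element now at position 23 started at position 1.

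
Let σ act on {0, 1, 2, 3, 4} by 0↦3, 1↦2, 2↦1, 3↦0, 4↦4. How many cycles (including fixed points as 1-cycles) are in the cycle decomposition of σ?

Cycle decomposition: (0 3) (1 2) (4).
3 cycles.

3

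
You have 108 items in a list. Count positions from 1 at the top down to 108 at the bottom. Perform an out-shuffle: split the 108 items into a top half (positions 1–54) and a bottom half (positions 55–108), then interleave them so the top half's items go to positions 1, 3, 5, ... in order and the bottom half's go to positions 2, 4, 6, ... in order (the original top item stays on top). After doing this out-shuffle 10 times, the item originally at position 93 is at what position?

49

Track the item's position through each out-shuffle:
93 → 78 → 48 → 95 → 82 → 56 → 4 → 7 → 13 → 25 → 49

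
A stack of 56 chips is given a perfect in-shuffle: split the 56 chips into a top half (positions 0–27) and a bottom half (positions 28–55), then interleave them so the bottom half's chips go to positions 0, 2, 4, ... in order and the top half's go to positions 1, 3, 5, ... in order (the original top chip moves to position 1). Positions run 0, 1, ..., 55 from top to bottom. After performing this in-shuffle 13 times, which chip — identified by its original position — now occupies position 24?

1

Work backwards from position 24, undoing one in-shuffle at a time:
24 ← 40 ← 48 ← 52 ← 54 ← ... ← 1 (13 steps).
So the chip now at position 24 started at position 1.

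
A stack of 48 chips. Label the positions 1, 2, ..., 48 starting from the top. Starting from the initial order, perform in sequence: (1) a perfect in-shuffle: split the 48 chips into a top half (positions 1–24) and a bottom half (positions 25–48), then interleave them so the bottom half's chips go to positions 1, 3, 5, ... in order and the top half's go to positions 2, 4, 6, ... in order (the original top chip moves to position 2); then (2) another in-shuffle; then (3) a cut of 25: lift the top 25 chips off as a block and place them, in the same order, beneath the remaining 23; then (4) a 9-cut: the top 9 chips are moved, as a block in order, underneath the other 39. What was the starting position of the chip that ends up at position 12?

36

Undo the operations in reverse order, starting from position 12:
  undo op 4 (cut 9): 12 ← 21
  undo op 3 (cut 25): 21 ← 46
  undo op 2 (in-shuffle, from top half): 46 ← 23
  undo op 1 (in-shuffle, from bottom half): 23 ← 36
So the chip at position 12 came from original position 36.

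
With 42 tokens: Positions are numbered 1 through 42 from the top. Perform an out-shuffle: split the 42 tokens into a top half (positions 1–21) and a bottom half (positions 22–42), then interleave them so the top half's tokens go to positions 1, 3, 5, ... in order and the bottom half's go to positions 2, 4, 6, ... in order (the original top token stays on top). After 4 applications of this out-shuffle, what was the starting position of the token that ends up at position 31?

8

Work backwards from position 31, undoing one out-shuffle at a time:
31 ← 16 ← 29 ← 15 ← 8
So the token now at position 31 started at position 8.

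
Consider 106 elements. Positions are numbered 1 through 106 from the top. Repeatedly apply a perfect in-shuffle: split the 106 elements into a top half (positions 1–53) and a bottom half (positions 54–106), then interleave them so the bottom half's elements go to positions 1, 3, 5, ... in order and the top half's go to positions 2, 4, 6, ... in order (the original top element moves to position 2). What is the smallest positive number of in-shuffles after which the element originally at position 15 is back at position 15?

Follow position 15 under repeated in-shuffles:
15 → 30 → 60 → 13 → 26 → 52 → 104 → 101 → ... → 15 (length 106)
It first returns after 106 in-shuffles.

106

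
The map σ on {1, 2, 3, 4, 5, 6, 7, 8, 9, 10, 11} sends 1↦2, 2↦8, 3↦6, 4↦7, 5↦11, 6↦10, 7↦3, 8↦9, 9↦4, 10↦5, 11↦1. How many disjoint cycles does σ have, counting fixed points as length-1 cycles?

Cycle decomposition: (1 2 8 9 4 7 3 6 10 5 11).
1 cycle.

1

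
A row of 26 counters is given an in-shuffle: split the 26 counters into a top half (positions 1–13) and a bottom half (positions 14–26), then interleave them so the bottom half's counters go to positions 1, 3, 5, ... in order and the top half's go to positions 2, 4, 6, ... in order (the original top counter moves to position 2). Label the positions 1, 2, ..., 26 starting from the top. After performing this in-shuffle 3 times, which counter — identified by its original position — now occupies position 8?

1

Work backwards from position 8, undoing one in-shuffle at a time:
8 ← 4 ← 2 ← 1
So the counter now at position 8 started at position 1.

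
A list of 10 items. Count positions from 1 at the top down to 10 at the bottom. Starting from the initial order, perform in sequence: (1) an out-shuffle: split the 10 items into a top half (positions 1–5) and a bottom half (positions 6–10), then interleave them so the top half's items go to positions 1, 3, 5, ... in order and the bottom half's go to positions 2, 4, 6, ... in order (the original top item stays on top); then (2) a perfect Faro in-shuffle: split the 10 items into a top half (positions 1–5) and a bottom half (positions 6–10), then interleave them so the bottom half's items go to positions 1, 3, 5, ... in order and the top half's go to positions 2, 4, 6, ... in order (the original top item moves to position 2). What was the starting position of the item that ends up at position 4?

Undo the operations in reverse order, starting from position 4:
  undo op 2 (in-shuffle, from top half): 4 ← 2
  undo op 1 (out-shuffle, from bottom half): 2 ← 6
So the item at position 4 came from original position 6.

6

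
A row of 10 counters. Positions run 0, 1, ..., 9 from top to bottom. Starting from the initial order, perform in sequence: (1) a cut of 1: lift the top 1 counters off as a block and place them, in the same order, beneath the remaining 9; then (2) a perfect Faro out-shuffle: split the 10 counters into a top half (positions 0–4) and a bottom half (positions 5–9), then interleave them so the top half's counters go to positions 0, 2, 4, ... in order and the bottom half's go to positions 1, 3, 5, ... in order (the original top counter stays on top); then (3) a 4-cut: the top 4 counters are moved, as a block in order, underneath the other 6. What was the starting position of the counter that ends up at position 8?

Undo the operations in reverse order, starting from position 8:
  undo op 3 (cut 4): 8 ← 2
  undo op 2 (out-shuffle, from top half): 2 ← 1
  undo op 1 (cut 1): 1 ← 2
So the counter at position 8 came from original position 2.

2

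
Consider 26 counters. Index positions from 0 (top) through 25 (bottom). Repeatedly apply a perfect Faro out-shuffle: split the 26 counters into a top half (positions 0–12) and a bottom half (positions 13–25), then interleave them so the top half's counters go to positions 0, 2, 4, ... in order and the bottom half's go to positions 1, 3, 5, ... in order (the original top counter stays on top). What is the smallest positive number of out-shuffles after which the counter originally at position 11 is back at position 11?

20

Follow position 11 under repeated out-shuffles:
11 → 22 → 19 → 13 → 1 → 2 → 4 → 8 → 16 → 7 → 14 → 3 → 6 → 12 → 24 → 23 → 21 → 17 → 9 → 18 → 11
It first returns after 20 out-shuffles.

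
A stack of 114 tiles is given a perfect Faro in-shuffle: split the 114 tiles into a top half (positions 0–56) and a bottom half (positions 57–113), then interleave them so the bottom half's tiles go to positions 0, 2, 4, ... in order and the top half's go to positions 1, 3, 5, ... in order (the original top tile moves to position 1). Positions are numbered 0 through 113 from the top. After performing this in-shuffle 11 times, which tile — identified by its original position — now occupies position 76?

53

Work backwards from position 76, undoing one in-shuffle at a time:
76 ← 95 ← 47 ← 23 ← 11 ← 5 ← 2 ← 58 ← 86 ← 100 ← 107 ← 53
So the tile now at position 76 started at position 53.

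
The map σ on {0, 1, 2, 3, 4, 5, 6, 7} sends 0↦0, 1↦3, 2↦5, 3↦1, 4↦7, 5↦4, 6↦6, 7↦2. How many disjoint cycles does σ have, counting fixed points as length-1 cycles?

Cycle decomposition: (0) (1 3) (2 5 4 7) (6).
4 cycles.

4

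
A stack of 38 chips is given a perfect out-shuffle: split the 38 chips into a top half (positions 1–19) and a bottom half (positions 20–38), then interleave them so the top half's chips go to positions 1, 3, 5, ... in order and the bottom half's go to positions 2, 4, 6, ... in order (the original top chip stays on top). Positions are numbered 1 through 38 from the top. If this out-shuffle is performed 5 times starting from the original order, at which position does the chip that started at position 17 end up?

32

Track the chip's position through each out-shuffle:
17 → 33 → 28 → 18 → 35 → 32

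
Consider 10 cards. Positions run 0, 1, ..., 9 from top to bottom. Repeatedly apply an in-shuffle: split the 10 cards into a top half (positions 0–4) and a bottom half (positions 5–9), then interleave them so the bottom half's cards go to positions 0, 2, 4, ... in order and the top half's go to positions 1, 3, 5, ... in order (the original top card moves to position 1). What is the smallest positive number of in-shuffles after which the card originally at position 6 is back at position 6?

Follow position 6 under repeated in-shuffles:
6 → 2 → 5 → 0 → 1 → 3 → 7 → 4 → 9 → 8 → 6
It first returns after 10 in-shuffles.

10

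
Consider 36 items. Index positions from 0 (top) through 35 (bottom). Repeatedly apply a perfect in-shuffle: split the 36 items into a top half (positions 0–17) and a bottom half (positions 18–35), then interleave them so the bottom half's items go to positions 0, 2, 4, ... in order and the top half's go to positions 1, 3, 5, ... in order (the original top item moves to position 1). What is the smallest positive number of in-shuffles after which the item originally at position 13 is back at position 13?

Follow position 13 under repeated in-shuffles:
13 → 27 → 18 → 0 → 1 → 3 → 7 → 15 → ... → 13 (length 36)
It first returns after 36 in-shuffles.

36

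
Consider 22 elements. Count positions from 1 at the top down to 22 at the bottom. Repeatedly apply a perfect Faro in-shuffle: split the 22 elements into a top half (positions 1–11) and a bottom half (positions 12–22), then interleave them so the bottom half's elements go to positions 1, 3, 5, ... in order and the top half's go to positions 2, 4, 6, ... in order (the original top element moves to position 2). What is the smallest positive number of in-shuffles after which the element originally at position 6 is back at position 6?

Follow position 6 under repeated in-shuffles:
6 → 12 → 1 → 2 → 4 → 8 → 16 → 9 → 18 → 13 → 3 → 6
It first returns after 11 in-shuffles.

11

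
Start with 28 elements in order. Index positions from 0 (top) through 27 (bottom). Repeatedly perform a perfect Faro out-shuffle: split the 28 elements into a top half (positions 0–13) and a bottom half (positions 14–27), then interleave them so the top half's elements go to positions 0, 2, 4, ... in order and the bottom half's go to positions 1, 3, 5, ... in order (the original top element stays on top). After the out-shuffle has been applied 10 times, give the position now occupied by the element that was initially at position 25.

4

Track the element's position through each out-shuffle:
25 → 23 → 19 → 11 → 22 → 17 → 7 → 14 → 1 → 2 → 4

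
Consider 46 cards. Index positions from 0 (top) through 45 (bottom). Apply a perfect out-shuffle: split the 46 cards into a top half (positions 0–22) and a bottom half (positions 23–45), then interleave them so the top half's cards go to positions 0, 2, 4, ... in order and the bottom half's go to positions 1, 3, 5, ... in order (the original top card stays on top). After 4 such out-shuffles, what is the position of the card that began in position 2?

Track the card's position through each out-shuffle:
2 → 4 → 8 → 16 → 32

32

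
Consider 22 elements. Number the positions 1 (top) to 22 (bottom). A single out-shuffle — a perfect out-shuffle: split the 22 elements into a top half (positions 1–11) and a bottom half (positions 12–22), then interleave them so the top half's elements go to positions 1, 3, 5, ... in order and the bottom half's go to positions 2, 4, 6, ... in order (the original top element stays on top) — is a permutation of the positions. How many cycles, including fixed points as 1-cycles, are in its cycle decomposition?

Trace each unvisited position around until it returns:
(1) (2 3 5 9 17 12) (4 7 13) (6 11 21 20 18 14) (8 15) (10 19 16) (22)
7 cycles in total.

7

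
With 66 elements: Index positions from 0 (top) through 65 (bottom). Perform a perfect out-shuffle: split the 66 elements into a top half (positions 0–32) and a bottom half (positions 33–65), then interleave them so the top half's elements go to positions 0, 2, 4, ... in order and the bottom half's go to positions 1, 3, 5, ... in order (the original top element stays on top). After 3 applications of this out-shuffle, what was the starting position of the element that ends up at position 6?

Work backwards from position 6, undoing one out-shuffle at a time:
6 ← 3 ← 34 ← 17
So the element now at position 6 started at position 17.

17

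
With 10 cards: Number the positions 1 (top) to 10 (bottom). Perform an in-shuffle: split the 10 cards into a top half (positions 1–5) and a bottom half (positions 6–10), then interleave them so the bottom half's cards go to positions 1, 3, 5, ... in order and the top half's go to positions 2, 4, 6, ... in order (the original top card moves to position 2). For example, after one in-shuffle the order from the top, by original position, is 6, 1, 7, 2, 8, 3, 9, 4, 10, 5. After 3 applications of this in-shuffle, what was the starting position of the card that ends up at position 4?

6

Work backwards from position 4, undoing one in-shuffle at a time:
4 ← 2 ← 1 ← 6
So the card now at position 4 started at position 6.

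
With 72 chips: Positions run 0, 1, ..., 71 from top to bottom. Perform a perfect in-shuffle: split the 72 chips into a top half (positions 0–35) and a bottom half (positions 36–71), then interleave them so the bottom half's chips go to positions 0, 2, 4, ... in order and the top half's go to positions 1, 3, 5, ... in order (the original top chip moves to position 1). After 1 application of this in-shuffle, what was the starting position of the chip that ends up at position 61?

30

Work backwards from position 61, undoing one in-shuffle at a time:
61 ← 30
So the chip now at position 61 started at position 30.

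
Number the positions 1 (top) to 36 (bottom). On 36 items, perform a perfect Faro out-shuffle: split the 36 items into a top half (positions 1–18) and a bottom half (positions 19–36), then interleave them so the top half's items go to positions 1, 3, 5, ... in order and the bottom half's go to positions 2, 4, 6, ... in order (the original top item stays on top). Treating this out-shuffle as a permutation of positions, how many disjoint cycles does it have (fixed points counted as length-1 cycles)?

7

Trace each unvisited position around until it returns:
(1) (2 3 5 9 17 33 ... len 12) (4 7 13 25 14 27 ... len 12) (6 11 21) (8 15 29 22) (16 31 26) (36)
7 cycles in total.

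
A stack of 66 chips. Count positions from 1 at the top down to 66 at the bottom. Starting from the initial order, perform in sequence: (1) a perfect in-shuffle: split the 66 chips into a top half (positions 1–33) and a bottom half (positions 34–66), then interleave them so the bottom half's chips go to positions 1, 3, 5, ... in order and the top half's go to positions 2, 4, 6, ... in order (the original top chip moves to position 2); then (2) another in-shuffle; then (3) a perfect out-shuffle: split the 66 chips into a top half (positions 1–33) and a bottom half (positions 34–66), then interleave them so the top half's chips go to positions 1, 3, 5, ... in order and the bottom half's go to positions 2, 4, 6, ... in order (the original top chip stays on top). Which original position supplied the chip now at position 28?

62

Undo the operations in reverse order, starting from position 28:
  undo op 3 (out-shuffle, from bottom half): 28 ← 47
  undo op 2 (in-shuffle, from bottom half): 47 ← 57
  undo op 1 (in-shuffle, from bottom half): 57 ← 62
So the chip at position 28 came from original position 62.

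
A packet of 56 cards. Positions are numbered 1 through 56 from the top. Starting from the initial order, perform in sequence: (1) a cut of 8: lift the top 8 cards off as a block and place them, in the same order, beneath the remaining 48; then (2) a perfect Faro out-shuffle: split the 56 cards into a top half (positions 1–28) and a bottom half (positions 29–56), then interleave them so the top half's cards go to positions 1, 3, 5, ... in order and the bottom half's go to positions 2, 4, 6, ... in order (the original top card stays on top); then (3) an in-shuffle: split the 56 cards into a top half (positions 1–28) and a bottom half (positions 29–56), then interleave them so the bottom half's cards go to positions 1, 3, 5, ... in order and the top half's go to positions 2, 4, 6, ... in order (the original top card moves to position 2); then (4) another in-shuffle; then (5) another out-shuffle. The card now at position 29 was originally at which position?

45

Undo the operations in reverse order, starting from position 29:
  undo op 5 (out-shuffle, from top half): 29 ← 15
  undo op 4 (in-shuffle, from bottom half): 15 ← 36
  undo op 3 (in-shuffle, from top half): 36 ← 18
  undo op 2 (out-shuffle, from bottom half): 18 ← 37
  undo op 1 (cut 8): 37 ← 45
So the card at position 29 came from original position 45.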